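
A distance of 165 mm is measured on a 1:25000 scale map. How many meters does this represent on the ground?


ground = 165 mm * 25000 / 1000 = 4125.0 m

4125.0 m


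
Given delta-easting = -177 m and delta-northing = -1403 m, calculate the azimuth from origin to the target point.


az = atan2(-177, -1403) = -172.8 deg
adjusted to 0-360: 187.2 degrees

187.2 degrees


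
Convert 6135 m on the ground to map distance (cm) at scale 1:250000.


map_cm = 6135 * 100 / 250000 = 2.454 cm ≈ 2.45 cm

2.45 cm


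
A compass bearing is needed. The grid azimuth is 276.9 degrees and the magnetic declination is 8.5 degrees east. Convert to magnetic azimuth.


magnetic azimuth = grid azimuth - declination (east +ve)
mag_az = 276.9 - 8.5 = 268.4 degrees

268.4 degrees


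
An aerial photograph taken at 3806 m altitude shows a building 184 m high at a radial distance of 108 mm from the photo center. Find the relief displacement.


d = h * r / H = 184 * 108 / 3806 = 5.22 mm

5.22 mm


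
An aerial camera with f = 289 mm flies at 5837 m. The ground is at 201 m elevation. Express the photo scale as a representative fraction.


scale = f / (H - h) = 289 mm / 5636 m = 289 / 5636000 = 1:19502

1:19502


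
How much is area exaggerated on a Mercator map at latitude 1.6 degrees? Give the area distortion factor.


area_distortion = 1/cos^2(1.6) = 1.001

1.001


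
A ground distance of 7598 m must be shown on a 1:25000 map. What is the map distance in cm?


map_cm = 7598 * 100 / 25000 = 30.392 cm ≈ 30.39 cm

30.39 cm


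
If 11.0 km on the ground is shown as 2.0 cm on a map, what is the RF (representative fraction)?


ground = 11.0 km = 1100000 cm; RF denominator = ground / map = 1100000 / 2.0 = 550000; RF = 1:550000

1:550000


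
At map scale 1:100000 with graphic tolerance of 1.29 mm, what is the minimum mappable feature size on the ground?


ground = 1.29 mm * 100000 / 1000 = 129.0 m

129.0 m


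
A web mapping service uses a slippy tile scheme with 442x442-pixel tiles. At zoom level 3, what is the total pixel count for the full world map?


tiles per axis = 2^3 = 8
total tiles = 8^2 = 64
pixels per axis = 8 * 442 = 3536
total pixels = 3536^2 = 12503296

12503296 pixels


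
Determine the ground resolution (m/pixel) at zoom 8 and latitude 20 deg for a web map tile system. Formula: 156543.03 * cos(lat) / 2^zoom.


res = 156543.03 * cos(20) / 2^8 = 156543.03 * 0.93969262 / 256 = 574.62 m/pixel

574.62 m/pixel


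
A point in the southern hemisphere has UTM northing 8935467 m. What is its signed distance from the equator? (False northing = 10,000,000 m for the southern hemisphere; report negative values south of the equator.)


For southern: actual = 8935467 - 10000000 = -1064533 m

-1064533 m


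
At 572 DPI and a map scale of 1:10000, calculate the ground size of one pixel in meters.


pixel_cm = 2.54 / 572 ≈ 0.004441 cm
ground = pixel_cm * 10000 / 100 = 2.54 * 10000 / (572 * 100) = 25400 / 57200 ≈ 0.44 m

0.44 m


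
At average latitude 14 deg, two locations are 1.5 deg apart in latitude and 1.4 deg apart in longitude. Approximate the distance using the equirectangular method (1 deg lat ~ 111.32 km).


dlat_km = 1.5 * 111.32 = 166.98
dlon_km = 1.4 * 111.32 * cos(14) ≈ 151.219
dist = sqrt(166.98^2 + 151.219^2) ≈ 225.3 km

225.3 km


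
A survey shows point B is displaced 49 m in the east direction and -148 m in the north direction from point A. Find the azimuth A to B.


az = atan2(49, -148) = 161.7 deg
adjusted to 0-360: 161.7 degrees

161.7 degrees


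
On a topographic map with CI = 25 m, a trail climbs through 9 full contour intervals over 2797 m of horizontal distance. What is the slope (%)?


elevation change = 9 * 25 = 225 m
slope = 225 / 2797 * 100 = 8.0%

8.0%


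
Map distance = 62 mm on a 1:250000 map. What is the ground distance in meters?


ground = 62 mm * 250000 / 1000 = 15500.0 m

15500.0 m


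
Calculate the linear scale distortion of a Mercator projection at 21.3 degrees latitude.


SF = 1 / cos(21.3) = 1 / 0.931691 = 1.073

1.073


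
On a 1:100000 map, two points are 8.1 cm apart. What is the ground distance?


ground = 8.1 cm * 100000 / 100 = 8100.0 m = 8.1 km

8.1 km


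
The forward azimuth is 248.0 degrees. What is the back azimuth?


back azimuth = (248.0 + 180) mod 360 = 68.0 degrees

68.0 degrees


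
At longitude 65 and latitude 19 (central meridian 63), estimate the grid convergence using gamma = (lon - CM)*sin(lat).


gamma = (65 - 63) * sin(19) = 2 * 0.325568 = 0.651 degrees

0.651 degrees


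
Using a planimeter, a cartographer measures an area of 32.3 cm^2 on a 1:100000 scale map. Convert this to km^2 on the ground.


ground_area = 32.3 * (100000/100)^2 = 32300000.0 m^2 = 32.3 km^2

32.3 km^2


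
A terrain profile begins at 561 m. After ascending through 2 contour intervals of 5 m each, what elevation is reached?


elevation = 561 + 2 * 5 = 571 m

571 m


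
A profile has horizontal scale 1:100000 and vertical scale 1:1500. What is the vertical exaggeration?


VE = horizontal_scale / vertical_scale = 100000 / 1500 ≈ 66.7

66.7x


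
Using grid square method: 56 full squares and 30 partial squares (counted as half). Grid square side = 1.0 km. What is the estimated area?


effective squares = 56 + 30 * 0.5 = 71.0
area = 71.0 * 1.0 = 71.0 km^2

71.0 km^2


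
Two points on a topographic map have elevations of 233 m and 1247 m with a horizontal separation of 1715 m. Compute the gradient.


gradient = (1247 - 233) / 1715 = 1014 / 1715 = 0.5913

0.5913


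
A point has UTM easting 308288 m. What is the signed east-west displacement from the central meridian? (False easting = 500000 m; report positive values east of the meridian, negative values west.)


displacement = 308288 - 500000 = -191712 m

-191712 m


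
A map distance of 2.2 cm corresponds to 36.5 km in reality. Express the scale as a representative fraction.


ground = 36.5 km = 3650000 cm; RF denominator = ground / map = 3650000 / 2.2 ≈ 1659091; RF = 1:1659091

1:1659091


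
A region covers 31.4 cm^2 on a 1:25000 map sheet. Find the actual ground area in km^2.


ground_area = 31.4 * (25000/100)^2 = 1962500.0 m^2 = 1.9625 km^2 ≈ 1.963 km^2

1.963 km^2


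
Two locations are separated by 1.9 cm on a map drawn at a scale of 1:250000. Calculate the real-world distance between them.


ground = 1.9 cm * 250000 / 100 = 4750.0 m = 4.75 km

4.75 km


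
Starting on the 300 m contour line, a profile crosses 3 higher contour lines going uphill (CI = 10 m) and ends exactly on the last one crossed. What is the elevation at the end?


elevation = 300 + 3 * 10 = 330 m

330 m


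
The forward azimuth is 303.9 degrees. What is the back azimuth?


back azimuth = (303.9 + 180) mod 360 = 123.9 degrees

123.9 degrees


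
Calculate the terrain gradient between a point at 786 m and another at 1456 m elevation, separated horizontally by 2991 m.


gradient = (1456 - 786) / 2991 = 670 / 2991 = 0.224

0.224


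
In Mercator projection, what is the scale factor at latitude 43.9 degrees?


SF = 1 / cos(43.9) = 1 / 0.720551 = 1.388

1.388


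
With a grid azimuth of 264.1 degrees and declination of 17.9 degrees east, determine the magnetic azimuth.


magnetic azimuth = grid azimuth - declination (east +ve)
mag_az = 264.1 - 17.9 = 246.2 degrees

246.2 degrees


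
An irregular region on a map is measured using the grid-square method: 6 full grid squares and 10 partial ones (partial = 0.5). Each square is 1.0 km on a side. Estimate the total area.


effective squares = 6 + 10 * 0.5 = 11.0
area = 11.0 * 1.0 = 11.0 km^2

11.0 km^2


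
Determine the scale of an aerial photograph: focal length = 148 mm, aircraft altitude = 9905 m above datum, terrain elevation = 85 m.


scale = f / (H - h) = 148 mm / 9820 m = 148 / 9820000 = 1:66351

1:66351


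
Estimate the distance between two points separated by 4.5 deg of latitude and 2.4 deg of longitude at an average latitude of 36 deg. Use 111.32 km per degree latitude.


dlat_km = 4.5 * 111.32 = 500.94
dlon_km = 2.4 * 111.32 * cos(36) ≈ 216.143
dist = sqrt(500.94^2 + 216.143^2) ≈ 545.6 km

545.6 km


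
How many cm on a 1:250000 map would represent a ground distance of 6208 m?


map_cm = 6208 * 100 / 250000 = 2.4832 cm ≈ 2.48 cm

2.48 cm


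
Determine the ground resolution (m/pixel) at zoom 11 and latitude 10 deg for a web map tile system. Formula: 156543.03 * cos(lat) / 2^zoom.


res = 156543.03 * cos(10) / 2^11 = 156543.03 * 0.98480775 / 2048 = 75.28 m/pixel

75.28 m/pixel


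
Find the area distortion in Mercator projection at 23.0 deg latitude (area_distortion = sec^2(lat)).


area_distortion = 1/cos^2(23.0) = 1.18

1.18


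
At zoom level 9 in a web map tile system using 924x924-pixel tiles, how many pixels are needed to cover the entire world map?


tiles per axis = 2^9 = 512
total tiles = 512^2 = 262144
pixels per axis = 512 * 924 = 473088
total pixels = 473088^2 = 223812255744

223812255744 pixels


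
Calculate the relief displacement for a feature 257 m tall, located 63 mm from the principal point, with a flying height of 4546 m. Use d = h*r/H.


d = h * r / H = 257 * 63 / 4546 = 3.56 mm

3.56 mm


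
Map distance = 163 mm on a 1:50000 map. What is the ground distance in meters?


ground = 163 mm * 50000 / 1000 = 8150.0 m

8150.0 m


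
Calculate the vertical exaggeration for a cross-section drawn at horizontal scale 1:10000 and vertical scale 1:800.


VE = horizontal_scale / vertical_scale = 10000 / 800 = 12.5

12.5x


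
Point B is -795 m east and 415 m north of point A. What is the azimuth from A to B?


az = atan2(-795, 415) = -62.4 deg
adjusted to 0-360: 297.6 degrees

297.6 degrees


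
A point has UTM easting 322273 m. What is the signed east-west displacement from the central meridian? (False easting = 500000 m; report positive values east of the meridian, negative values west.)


displacement = 322273 - 500000 = -177727 m

-177727 m


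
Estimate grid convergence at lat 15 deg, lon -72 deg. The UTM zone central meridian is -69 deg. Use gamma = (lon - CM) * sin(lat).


gamma = (-72 - -69) * sin(15) = -3 * 0.258819 = -0.776 degrees

-0.776 degrees


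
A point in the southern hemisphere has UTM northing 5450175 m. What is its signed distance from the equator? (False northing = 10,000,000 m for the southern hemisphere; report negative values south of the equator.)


For southern: actual = 5450175 - 10000000 = -4549825 m

-4549825 m


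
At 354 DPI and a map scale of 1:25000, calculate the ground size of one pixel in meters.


pixel_cm = 2.54 / 354 ≈ 0.007175 cm
ground = pixel_cm * 25000 / 100 = 2.54 * 25000 / (354 * 100) = 63500 / 35400 ≈ 1.79 m

1.79 m


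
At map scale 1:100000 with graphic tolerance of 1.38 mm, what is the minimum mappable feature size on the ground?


ground = 1.38 mm * 100000 / 1000 = 138.0 m

138.0 m


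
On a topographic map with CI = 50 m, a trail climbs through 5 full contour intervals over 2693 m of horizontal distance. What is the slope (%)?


elevation change = 5 * 50 = 250 m
slope = 250 / 2693 * 100 = 9.3%

9.3%


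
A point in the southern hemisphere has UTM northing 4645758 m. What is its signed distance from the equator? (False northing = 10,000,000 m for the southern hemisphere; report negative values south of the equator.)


For southern: actual = 4645758 - 10000000 = -5354242 m

-5354242 m


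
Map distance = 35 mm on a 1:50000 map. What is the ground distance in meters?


ground = 35 mm * 50000 / 1000 = 1750.0 m

1750.0 m


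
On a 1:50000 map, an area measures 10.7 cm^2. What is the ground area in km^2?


ground_area = 10.7 * (50000/100)^2 = 2675000.0 m^2 = 2.675 km^2

2.675 km^2


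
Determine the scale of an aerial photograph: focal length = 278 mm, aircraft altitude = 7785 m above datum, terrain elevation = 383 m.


scale = f / (H - h) = 278 mm / 7402 m = 278 / 7402000 = 1:26626

1:26626


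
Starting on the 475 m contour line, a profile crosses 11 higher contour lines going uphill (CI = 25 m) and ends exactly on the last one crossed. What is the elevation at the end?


elevation = 475 + 11 * 25 = 750 m

750 m


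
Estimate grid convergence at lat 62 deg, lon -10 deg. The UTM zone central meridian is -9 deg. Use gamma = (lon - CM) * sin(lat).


gamma = (-10 - -9) * sin(62) = -1 * 0.882948 = -0.883 degrees

-0.883 degrees


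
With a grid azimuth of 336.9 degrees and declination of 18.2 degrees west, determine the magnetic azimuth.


magnetic azimuth = grid azimuth - declination (east +ve)
mag_az = 336.9 - -18.2 = 355.1 degrees

355.1 degrees


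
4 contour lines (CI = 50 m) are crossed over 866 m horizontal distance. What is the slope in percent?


elevation change = 4 * 50 = 200 m
slope = 200 / 866 * 100 = 23.1%

23.1%


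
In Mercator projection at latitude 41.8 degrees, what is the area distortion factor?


area_distortion = 1/cos^2(41.8) = 1.799

1.799


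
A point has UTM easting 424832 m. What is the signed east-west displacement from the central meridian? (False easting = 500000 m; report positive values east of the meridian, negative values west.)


displacement = 424832 - 500000 = -75168 m

-75168 m


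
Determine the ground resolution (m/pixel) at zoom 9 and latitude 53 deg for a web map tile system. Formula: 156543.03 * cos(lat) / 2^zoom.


res = 156543.03 * cos(53) / 2^9 = 156543.03 * 0.60181502 / 512 = 184.0 m/pixel

184.0 m/pixel


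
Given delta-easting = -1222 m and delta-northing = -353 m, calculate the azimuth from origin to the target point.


az = atan2(-1222, -353) = -106.1 deg
adjusted to 0-360: 253.9 degrees

253.9 degrees


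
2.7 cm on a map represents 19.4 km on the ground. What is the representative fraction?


ground = 19.4 km = 1940000 cm; RF denominator = ground / map = 1940000 / 2.7 ≈ 718519; RF = 1:718519

1:718519


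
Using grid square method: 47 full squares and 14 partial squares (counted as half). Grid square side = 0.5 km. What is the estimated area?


effective squares = 47 + 14 * 0.5 = 54.0
area = 54.0 * 0.25 = 13.5 km^2

13.5 km^2


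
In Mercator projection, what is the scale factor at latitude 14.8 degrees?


SF = 1 / cos(14.8) = 1 / 0.966823 = 1.034

1.034


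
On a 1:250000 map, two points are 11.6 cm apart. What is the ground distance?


ground = 11.6 cm * 250000 / 100 = 29000.0 m = 29.0 km

29.0 km


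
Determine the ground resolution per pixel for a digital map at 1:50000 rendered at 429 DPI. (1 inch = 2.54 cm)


pixel_cm = 2.54 / 429 ≈ 0.005921 cm
ground = pixel_cm * 50000 / 100 = 2.54 * 50000 / (429 * 100) = 127000 / 42900 ≈ 2.96 m

2.96 m


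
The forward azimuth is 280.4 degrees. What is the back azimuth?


back azimuth = (280.4 + 180) mod 360 = 100.4 degrees

100.4 degrees


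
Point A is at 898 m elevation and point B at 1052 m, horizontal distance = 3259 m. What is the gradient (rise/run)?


gradient = (1052 - 898) / 3259 = 154 / 3259 = 0.0473

0.0473


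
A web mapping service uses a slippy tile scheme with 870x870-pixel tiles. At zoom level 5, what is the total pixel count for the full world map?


tiles per axis = 2^5 = 32
total tiles = 32^2 = 1024
pixels per axis = 32 * 870 = 27840
total pixels = 27840^2 = 775065600

775065600 pixels


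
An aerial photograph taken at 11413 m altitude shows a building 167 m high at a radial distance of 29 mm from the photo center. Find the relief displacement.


d = h * r / H = 167 * 29 / 11413 = 0.42 mm

0.42 mm


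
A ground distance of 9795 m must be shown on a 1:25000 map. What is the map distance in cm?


map_cm = 9795 * 100 / 25000 = 39.18 cm

39.18 cm


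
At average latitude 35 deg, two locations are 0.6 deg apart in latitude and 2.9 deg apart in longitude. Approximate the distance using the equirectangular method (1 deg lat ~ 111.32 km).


dlat_km = 0.6 * 111.32 = 66.792
dlon_km = 2.9 * 111.32 * cos(35) ≈ 264.445
dist = sqrt(66.792^2 + 264.445^2) ≈ 272.7 km

272.7 km


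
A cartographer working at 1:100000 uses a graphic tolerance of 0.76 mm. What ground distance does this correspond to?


ground = 0.76 mm * 100000 / 1000 = 76.0 m

76.0 m


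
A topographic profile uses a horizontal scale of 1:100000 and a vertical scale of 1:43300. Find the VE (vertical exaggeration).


VE = horizontal_scale / vertical_scale = 100000 / 43300 ≈ 2.3

2.3x


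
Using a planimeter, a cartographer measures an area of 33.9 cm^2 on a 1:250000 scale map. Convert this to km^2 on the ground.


ground_area = 33.9 * (250000/100)^2 = 211875000.0 m^2 = 211.875 km^2

211.875 km^2


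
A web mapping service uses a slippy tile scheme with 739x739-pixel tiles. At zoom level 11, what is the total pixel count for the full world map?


tiles per axis = 2^11 = 2048
total tiles = 2048^2 = 4194304
pixels per axis = 2048 * 739 = 1513472
total pixels = 1513472^2 = 2290597494784

2290597494784 pixels


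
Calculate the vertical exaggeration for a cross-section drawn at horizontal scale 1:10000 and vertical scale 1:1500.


VE = horizontal_scale / vertical_scale = 10000 / 1500 ≈ 6.7

6.7x


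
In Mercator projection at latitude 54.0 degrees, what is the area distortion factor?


area_distortion = 1/cos^2(54.0) = 2.894

2.894


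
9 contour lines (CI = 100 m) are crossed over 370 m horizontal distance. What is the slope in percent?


elevation change = 9 * 100 = 900 m
slope = 900 / 370 * 100 = 243.2%

243.2%


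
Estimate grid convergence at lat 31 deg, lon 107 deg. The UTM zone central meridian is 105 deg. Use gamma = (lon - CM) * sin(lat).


gamma = (107 - 105) * sin(31) = 2 * 0.515038 = 1.03 degrees

1.03 degrees


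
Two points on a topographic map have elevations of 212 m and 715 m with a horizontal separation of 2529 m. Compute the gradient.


gradient = (715 - 212) / 2529 = 503 / 2529 = 0.1989

0.1989


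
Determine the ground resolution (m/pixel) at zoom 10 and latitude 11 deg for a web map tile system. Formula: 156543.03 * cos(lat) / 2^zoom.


res = 156543.03 * cos(11) / 2^10 = 156543.03 * 0.98162718 / 1024 = 150.07 m/pixel

150.07 m/pixel


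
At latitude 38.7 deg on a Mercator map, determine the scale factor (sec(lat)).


SF = 1 / cos(38.7) = 1 / 0.78043 = 1.281

1.281


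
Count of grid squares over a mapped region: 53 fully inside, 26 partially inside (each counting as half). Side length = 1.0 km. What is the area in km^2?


effective squares = 53 + 26 * 0.5 = 66.0
area = 66.0 * 1.0 = 66.0 km^2

66.0 km^2


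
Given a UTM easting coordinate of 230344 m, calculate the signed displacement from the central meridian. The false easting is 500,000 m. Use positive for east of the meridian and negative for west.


displacement = 230344 - 500000 = -269656 m

-269656 m


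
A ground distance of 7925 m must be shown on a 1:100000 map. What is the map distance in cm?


map_cm = 7925 * 100 / 100000 = 7.925 cm ≈ 7.93 cm

7.93 cm


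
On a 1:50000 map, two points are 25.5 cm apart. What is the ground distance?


ground = 25.5 cm * 50000 / 100 = 12750.0 m = 12.75 km

12.75 km


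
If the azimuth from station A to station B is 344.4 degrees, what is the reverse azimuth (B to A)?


back azimuth = (344.4 + 180) mod 360 = 164.4 degrees

164.4 degrees


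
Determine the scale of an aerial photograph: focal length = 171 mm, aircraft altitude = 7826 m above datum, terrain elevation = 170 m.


scale = f / (H - h) = 171 mm / 7656 m = 171 / 7656000 = 1:44772

1:44772


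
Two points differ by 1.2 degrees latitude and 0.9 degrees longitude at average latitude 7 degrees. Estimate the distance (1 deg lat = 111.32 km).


dlat_km = 1.2 * 111.32 = 133.584
dlon_km = 0.9 * 111.32 * cos(7) ≈ 99.441
dist = sqrt(133.584^2 + 99.441^2) ≈ 166.5 km

166.5 km


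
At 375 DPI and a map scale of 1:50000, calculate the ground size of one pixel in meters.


pixel_cm = 2.54 / 375 ≈ 0.006773 cm
ground = pixel_cm * 50000 / 100 = 2.54 * 50000 / (375 * 100) = 127000 / 37500 ≈ 3.39 m

3.39 m


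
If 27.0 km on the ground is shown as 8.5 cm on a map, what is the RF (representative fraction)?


ground = 27.0 km = 2700000 cm; RF denominator = ground / map = 2700000 / 8.5 ≈ 317647; RF = 1:317647

1:317647


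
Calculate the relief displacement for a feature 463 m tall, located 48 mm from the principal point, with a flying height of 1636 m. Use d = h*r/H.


d = h * r / H = 463 * 48 / 1636 = 13.58 mm

13.58 mm


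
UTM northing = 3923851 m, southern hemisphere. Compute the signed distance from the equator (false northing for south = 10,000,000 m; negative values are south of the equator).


For southern: actual = 3923851 - 10000000 = -6076149 m

-6076149 m


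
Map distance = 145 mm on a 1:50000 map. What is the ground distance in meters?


ground = 145 mm * 50000 / 1000 = 7250.0 m

7250.0 m


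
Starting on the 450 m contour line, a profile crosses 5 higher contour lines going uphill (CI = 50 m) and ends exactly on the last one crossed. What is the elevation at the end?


elevation = 450 + 5 * 50 = 700 m

700 m


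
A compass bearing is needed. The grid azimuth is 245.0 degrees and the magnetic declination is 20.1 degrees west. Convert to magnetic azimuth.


magnetic azimuth = grid azimuth - declination (east +ve)
mag_az = 245.0 - -20.1 = 265.1 degrees

265.1 degrees


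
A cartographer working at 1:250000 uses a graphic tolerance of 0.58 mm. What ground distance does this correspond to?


ground = 0.58 mm * 250000 / 1000 = 145.0 m

145.0 m


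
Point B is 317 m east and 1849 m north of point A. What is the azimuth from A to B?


az = atan2(317, 1849) = 9.7 deg
adjusted to 0-360: 9.7 degrees

9.7 degrees


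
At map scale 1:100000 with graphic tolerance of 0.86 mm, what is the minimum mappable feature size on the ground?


ground = 0.86 mm * 100000 / 1000 = 86.0 m

86.0 m


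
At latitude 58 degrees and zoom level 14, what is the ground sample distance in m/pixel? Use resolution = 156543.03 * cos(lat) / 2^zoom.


res = 156543.03 * cos(58) / 2^14 = 156543.03 * 0.52991926 / 16384 = 5.06 m/pixel

5.06 m/pixel


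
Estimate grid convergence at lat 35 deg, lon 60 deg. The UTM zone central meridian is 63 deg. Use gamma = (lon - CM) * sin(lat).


gamma = (60 - 63) * sin(35) = -3 * 0.573576 = -1.721 degrees

-1.721 degrees


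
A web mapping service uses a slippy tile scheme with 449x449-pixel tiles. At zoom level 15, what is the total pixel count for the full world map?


tiles per axis = 2^15 = 32768
total tiles = 32768^2 = 1073741824
pixels per axis = 32768 * 449 = 14712832
total pixels = 14712832^2 = 216467425460224

216467425460224 pixels


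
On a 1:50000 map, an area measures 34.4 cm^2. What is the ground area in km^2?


ground_area = 34.4 * (50000/100)^2 = 8600000.0 m^2 = 8.6 km^2

8.6 km^2


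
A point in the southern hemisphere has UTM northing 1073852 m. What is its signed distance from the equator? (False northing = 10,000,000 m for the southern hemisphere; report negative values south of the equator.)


For southern: actual = 1073852 - 10000000 = -8926148 m

-8926148 m


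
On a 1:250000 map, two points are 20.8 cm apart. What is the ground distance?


ground = 20.8 cm * 250000 / 100 = 52000.0 m = 52.0 km

52.0 km


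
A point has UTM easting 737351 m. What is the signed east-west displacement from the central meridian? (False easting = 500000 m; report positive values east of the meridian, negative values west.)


displacement = 737351 - 500000 = 237351 m

237351 m


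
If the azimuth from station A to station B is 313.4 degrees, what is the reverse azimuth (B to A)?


back azimuth = (313.4 + 180) mod 360 = 133.4 degrees

133.4 degrees


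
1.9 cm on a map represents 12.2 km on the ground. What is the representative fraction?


ground = 12.2 km = 1220000 cm; RF denominator = ground / map = 1220000 / 1.9 ≈ 642105; RF = 1:642105

1:642105


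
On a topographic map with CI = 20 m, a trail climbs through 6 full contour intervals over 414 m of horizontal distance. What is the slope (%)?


elevation change = 6 * 20 = 120 m
slope = 120 / 414 * 100 = 29.0%

29.0%


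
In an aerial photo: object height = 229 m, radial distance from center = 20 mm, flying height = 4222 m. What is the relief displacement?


d = h * r / H = 229 * 20 / 4222 = 1.08 mm

1.08 mm


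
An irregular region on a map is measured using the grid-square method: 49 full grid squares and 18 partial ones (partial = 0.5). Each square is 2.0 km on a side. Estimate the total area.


effective squares = 49 + 18 * 0.5 = 58.0
area = 58.0 * 4.0 = 232.0 km^2

232.0 km^2


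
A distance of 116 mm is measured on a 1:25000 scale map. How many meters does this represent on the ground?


ground = 116 mm * 25000 / 1000 = 2900.0 m

2900.0 m


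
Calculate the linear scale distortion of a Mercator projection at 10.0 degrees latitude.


SF = 1 / cos(10.0) = 1 / 0.984808 = 1.015

1.015


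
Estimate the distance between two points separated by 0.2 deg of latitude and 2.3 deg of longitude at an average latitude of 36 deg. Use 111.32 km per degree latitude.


dlat_km = 0.2 * 111.32 = 22.264
dlon_km = 2.3 * 111.32 * cos(36) ≈ 207.137
dist = sqrt(22.264^2 + 207.137^2) ≈ 208.3 km

208.3 km


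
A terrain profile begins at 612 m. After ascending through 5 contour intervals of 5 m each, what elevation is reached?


elevation = 612 + 5 * 5 = 637 m

637 m


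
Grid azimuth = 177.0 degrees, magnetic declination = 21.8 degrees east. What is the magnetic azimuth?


magnetic azimuth = grid azimuth - declination (east +ve)
mag_az = 177.0 - 21.8 = 155.2 degrees

155.2 degrees


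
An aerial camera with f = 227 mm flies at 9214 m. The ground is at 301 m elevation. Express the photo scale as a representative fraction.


scale = f / (H - h) = 227 mm / 8913 m = 227 / 8913000 = 1:39264

1:39264


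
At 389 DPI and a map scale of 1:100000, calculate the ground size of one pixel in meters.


pixel_cm = 2.54 / 389 ≈ 0.00653 cm
ground = pixel_cm * 100000 / 100 = 2.54 * 100000 / (389 * 100) = 254000 / 38900 ≈ 6.53 m

6.53 m


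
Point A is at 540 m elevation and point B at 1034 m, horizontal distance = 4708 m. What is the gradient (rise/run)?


gradient = (1034 - 540) / 4708 = 494 / 4708 = 0.1049

0.1049


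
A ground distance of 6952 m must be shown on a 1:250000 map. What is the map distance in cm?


map_cm = 6952 * 100 / 250000 = 2.7808 cm ≈ 2.78 cm

2.78 cm


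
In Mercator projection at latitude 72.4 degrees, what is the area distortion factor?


area_distortion = 1/cos^2(72.4) = 10.938

10.938


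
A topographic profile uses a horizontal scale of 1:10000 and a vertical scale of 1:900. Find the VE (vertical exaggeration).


VE = horizontal_scale / vertical_scale = 10000 / 900 ≈ 11.1

11.1x


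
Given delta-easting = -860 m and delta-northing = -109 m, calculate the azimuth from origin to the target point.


az = atan2(-860, -109) = -97.2 deg
adjusted to 0-360: 262.8 degrees

262.8 degrees


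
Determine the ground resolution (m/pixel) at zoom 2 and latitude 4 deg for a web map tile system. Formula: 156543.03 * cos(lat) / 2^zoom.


res = 156543.03 * cos(4) / 2^2 = 156543.03 * 0.99756405 / 4 = 39040.42 m/pixel

39040.42 m/pixel


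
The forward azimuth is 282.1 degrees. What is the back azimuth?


back azimuth = (282.1 + 180) mod 360 = 102.1 degrees

102.1 degrees


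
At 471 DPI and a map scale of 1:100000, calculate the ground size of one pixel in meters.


pixel_cm = 2.54 / 471 ≈ 0.005393 cm
ground = pixel_cm * 100000 / 100 = 2.54 * 100000 / (471 * 100) = 254000 / 47100 ≈ 5.39 m

5.39 m


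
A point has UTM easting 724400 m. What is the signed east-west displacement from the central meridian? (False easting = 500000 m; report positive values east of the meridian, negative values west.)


displacement = 724400 - 500000 = 224400 m

224400 m


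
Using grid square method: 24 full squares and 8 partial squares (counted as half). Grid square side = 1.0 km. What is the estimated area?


effective squares = 24 + 8 * 0.5 = 28.0
area = 28.0 * 1.0 = 28.0 km^2

28.0 km^2


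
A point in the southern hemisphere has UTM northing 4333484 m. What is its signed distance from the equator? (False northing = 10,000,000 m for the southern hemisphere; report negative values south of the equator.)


For southern: actual = 4333484 - 10000000 = -5666516 m

-5666516 m


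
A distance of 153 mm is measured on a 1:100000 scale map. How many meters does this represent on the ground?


ground = 153 mm * 100000 / 1000 = 15300.0 m

15300.0 m


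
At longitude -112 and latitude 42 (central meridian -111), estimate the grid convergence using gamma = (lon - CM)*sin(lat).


gamma = (-112 - -111) * sin(42) = -1 * 0.669131 = -0.669 degrees

-0.669 degrees


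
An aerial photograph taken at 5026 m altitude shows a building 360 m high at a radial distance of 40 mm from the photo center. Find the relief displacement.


d = h * r / H = 360 * 40 / 5026 = 2.87 mm

2.87 mm


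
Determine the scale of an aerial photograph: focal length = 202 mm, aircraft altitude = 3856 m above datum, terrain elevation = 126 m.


scale = f / (H - h) = 202 mm / 3730 m = 202 / 3730000 = 1:18465

1:18465


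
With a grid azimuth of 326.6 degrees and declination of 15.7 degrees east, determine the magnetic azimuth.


magnetic azimuth = grid azimuth - declination (east +ve)
mag_az = 326.6 - 15.7 = 310.9 degrees

310.9 degrees


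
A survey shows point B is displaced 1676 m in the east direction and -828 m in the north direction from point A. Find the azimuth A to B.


az = atan2(1676, -828) = 116.3 deg
adjusted to 0-360: 116.3 degrees

116.3 degrees


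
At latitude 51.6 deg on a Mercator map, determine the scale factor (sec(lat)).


SF = 1 / cos(51.6) = 1 / 0.621148 = 1.61

1.61


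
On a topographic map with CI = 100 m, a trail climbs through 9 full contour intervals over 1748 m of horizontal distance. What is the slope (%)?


elevation change = 9 * 100 = 900 m
slope = 900 / 1748 * 100 = 51.5%

51.5%


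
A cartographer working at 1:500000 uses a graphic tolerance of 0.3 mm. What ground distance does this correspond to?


ground = 0.3 mm * 500000 / 1000 = 150.0 m

150.0 m


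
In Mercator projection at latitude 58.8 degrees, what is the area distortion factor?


area_distortion = 1/cos^2(58.8) = 3.726

3.726


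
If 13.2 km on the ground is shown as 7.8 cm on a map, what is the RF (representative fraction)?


ground = 13.2 km = 1320000 cm; RF denominator = ground / map = 1320000 / 7.8 ≈ 169231; RF = 1:169231

1:169231


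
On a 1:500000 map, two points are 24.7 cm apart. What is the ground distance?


ground = 24.7 cm * 500000 / 100 = 123500.0 m = 123.5 km

123.5 km


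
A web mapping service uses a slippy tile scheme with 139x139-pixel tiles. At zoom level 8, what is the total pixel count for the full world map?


tiles per axis = 2^8 = 256
total tiles = 256^2 = 65536
pixels per axis = 256 * 139 = 35584
total pixels = 35584^2 = 1266221056

1266221056 pixels


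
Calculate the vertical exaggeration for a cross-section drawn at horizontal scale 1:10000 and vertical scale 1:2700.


VE = horizontal_scale / vertical_scale = 10000 / 2700 ≈ 3.7

3.7x


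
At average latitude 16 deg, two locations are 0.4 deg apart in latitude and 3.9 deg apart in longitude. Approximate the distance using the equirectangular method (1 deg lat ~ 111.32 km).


dlat_km = 0.4 * 111.32 = 44.528
dlon_km = 3.9 * 111.32 * cos(16) ≈ 417.33
dist = sqrt(44.528^2 + 417.33^2) ≈ 419.7 km

419.7 km


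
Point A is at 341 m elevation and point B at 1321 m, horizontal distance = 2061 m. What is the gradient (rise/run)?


gradient = (1321 - 341) / 2061 = 980 / 2061 = 0.4755

0.4755


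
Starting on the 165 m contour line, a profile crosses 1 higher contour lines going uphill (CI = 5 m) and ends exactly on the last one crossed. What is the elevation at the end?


elevation = 165 + 1 * 5 = 170 m

170 m


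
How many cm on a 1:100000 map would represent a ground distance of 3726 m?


map_cm = 3726 * 100 / 100000 = 3.726 cm ≈ 3.73 cm

3.73 cm


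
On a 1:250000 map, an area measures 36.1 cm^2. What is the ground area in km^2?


ground_area = 36.1 * (250000/100)^2 = 225625000.0 m^2 = 225.625 km^2

225.625 km^2


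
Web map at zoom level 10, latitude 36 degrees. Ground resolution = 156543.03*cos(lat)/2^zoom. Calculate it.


res = 156543.03 * cos(36) / 2^10 = 156543.03 * 0.80901699 / 1024 = 123.68 m/pixel

123.68 m/pixel


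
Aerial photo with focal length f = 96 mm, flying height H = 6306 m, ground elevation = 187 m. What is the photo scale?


scale = f / (H - h) = 96 mm / 6119 m = 96 / 6119000 = 1:63740

1:63740


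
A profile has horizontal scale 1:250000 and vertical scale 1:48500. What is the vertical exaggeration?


VE = horizontal_scale / vertical_scale = 250000 / 48500 ≈ 5.2

5.2x


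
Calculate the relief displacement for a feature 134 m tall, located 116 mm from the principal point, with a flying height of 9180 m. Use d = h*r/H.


d = h * r / H = 134 * 116 / 9180 = 1.69 mm

1.69 mm


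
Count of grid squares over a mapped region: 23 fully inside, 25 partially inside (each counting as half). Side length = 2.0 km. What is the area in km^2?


effective squares = 23 + 25 * 0.5 = 35.5
area = 35.5 * 4.0 = 142.0 km^2

142.0 km^2


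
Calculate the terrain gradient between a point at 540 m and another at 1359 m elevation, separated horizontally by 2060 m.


gradient = (1359 - 540) / 2060 = 819 / 2060 = 0.3976

0.3976


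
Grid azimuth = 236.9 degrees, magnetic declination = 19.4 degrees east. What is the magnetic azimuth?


magnetic azimuth = grid azimuth - declination (east +ve)
mag_az = 236.9 - 19.4 = 217.5 degrees

217.5 degrees


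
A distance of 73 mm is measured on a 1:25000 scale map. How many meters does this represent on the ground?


ground = 73 mm * 25000 / 1000 = 1825.0 m

1825.0 m


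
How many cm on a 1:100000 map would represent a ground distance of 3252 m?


map_cm = 3252 * 100 / 100000 = 3.252 cm ≈ 3.25 cm

3.25 cm


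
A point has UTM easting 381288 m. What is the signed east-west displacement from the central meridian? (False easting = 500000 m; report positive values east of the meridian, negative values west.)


displacement = 381288 - 500000 = -118712 m

-118712 m


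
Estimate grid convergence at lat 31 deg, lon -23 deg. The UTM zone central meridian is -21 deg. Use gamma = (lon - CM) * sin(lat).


gamma = (-23 - -21) * sin(31) = -2 * 0.515038 = -1.03 degrees

-1.03 degrees


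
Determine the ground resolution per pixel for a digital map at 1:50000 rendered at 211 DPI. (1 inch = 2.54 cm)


pixel_cm = 2.54 / 211 ≈ 0.012038 cm
ground = pixel_cm * 50000 / 100 = 2.54 * 50000 / (211 * 100) = 127000 / 21100 ≈ 6.02 m

6.02 m


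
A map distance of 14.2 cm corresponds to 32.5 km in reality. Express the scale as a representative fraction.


ground = 32.5 km = 3250000 cm; RF denominator = ground / map = 3250000 / 14.2 ≈ 228873; RF = 1:228873

1:228873


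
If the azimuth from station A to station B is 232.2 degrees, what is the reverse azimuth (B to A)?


back azimuth = (232.2 + 180) mod 360 = 52.2 degrees

52.2 degrees


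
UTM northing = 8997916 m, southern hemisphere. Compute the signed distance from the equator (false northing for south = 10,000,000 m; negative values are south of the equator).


For southern: actual = 8997916 - 10000000 = -1002084 m

-1002084 m


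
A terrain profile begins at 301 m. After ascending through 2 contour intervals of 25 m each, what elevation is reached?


elevation = 301 + 2 * 25 = 351 m

351 m


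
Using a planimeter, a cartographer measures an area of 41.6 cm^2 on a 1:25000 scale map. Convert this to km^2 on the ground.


ground_area = 41.6 * (25000/100)^2 = 2600000.0 m^2 = 2.6 km^2

2.6 km^2


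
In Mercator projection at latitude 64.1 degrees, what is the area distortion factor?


area_distortion = 1/cos^2(64.1) = 5.241

5.241


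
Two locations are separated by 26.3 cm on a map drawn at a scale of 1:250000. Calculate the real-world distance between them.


ground = 26.3 cm * 250000 / 100 = 65750.0 m = 65.75 km

65.75 km


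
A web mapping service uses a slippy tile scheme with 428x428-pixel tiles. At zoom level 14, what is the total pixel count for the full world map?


tiles per axis = 2^14 = 16384
total tiles = 16384^2 = 268435456
pixels per axis = 16384 * 428 = 7012352
total pixels = 7012352^2 = 49173080571904

49173080571904 pixels


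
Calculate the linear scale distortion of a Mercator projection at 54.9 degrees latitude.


SF = 1 / cos(54.9) = 1 / 0.575005 = 1.739

1.739


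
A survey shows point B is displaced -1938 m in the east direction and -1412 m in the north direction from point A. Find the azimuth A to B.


az = atan2(-1938, -1412) = -126.1 deg
adjusted to 0-360: 233.9 degrees

233.9 degrees


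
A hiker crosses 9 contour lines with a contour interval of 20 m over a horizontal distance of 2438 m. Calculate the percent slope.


elevation change = 9 * 20 = 180 m
slope = 180 / 2438 * 100 = 7.4%

7.4%


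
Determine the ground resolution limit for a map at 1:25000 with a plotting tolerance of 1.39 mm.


ground = 1.39 mm * 25000 / 1000 = 34.75 m

34.75 m


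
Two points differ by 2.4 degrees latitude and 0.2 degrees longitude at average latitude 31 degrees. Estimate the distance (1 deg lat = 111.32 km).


dlat_km = 2.4 * 111.32 = 267.168
dlon_km = 0.2 * 111.32 * cos(31) ≈ 19.084
dist = sqrt(267.168^2 + 19.084^2) ≈ 267.8 km

267.8 km


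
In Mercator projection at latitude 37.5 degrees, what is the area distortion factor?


area_distortion = 1/cos^2(37.5) = 1.589

1.589


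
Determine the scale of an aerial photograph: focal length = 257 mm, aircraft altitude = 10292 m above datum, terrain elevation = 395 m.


scale = f / (H - h) = 257 mm / 9897 m = 257 / 9897000 = 1:38510

1:38510


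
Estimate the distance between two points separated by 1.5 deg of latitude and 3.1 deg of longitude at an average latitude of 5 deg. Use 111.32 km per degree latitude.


dlat_km = 1.5 * 111.32 = 166.98
dlon_km = 3.1 * 111.32 * cos(5) ≈ 343.779
dist = sqrt(166.98^2 + 343.779^2) ≈ 382.2 km

382.2 km


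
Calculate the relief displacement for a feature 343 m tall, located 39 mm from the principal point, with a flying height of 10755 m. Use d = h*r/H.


d = h * r / H = 343 * 39 / 10755 = 1.24 mm

1.24 mm


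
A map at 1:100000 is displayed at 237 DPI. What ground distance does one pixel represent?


pixel_cm = 2.54 / 237 ≈ 0.010717 cm
ground = pixel_cm * 100000 / 100 = 2.54 * 100000 / (237 * 100) = 254000 / 23700 ≈ 10.72 m

10.72 m


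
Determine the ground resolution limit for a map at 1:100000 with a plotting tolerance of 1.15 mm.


ground = 1.15 mm * 100000 / 1000 = 115.0 m

115.0 m


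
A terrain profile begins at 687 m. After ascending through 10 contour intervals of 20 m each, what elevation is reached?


elevation = 687 + 10 * 20 = 887 m

887 m


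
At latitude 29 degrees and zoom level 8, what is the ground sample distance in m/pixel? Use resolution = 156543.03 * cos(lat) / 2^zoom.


res = 156543.03 * cos(29) / 2^8 = 156543.03 * 0.87461971 / 256 = 534.83 m/pixel

534.83 m/pixel
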